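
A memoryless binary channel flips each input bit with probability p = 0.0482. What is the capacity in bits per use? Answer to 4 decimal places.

0.7213 bits

Binary symmetric channel: C = 1 − h₂(ε) where h₂ is the binary entropy function.
h₂(0.0482) = −0.0482·log₂0.0482 − 0.9518·log₂0.9518 = 0.2787.
C = 1 − 0.2787 = 0.7213 bits per channel use.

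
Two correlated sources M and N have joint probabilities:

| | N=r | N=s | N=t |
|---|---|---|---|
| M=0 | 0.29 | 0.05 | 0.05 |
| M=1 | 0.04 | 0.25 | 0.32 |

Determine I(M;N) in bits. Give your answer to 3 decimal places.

Marginals: p(M) = (0.3900, 0.6100), p(N) = (0.3300, 0.3000, 0.3700).
I(M;N) = Σ p(x,y)·log₂[p(x,y)/(p(x)p(y))].
  (0,r): 0.29·log₂(2.2533) = 0.3399
  (0,s): 0.05·log₂(0.4274) = -0.0613
  (0,t): 0.05·log₂(0.3465) = -0.0765
  (1,r): 0.04·log₂(0.1987) = -0.0933
  (1,s): 0.25·log₂(1.3661) = 0.1125
  (1,t): 0.32·log₂(1.4178) = 0.1612
Sum = 0.383 bits.

0.383 bits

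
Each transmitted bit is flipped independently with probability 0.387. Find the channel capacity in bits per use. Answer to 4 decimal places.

0.0372 bits

Binary symmetric channel: C = 1 − h₂(ε) where h₂ is the binary entropy function.
h₂(0.387) = −0.387·log₂0.387 − 0.613·log₂0.613 = 0.9628.
C = 1 − 0.9628 = 0.0372 bits per channel use.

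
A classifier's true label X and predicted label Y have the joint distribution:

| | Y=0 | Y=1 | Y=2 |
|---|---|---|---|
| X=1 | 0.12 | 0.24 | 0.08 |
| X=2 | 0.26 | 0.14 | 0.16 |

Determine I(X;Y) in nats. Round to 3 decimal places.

Marginals: p(X) = (0.4400, 0.5600), p(Y) = (0.3800, 0.3800, 0.2400).
I(X;Y) = Σ p(x,y)·ln[p(x,y)/(p(x)p(y))].
  (1,0): 0.12·ln(0.7177) = -0.0398
  (1,1): 0.24·ln(1.4354) = 0.0867
  (1,2): 0.08·ln(0.7576) = -0.0222
  (2,0): 0.26·ln(1.2218) = 0.0521
  (2,1): 0.14·ln(0.6579) = -0.0586
  (2,2): 0.16·ln(1.1905) = 0.0279
Sum = 0.046 nats.

0.046 nats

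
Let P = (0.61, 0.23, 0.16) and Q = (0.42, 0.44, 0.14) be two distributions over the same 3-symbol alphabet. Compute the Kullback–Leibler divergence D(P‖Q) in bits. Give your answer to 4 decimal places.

D(P‖Q) = Σ p·log₂(p/q).
  0.61·log₂(0.61/0.42) = 0.32844
  0.23·log₂(0.23/0.44) = -0.21525
  0.16·log₂(0.16/0.14) = 0.03082
D(P‖Q) = 0.1440 bits.

0.1440 bits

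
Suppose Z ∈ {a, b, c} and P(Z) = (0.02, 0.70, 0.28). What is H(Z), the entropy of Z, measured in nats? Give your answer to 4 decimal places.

H(Z) = −Σ p·ln p.
  −(0.02)·ln(0.02) = 0.07824
  −(0.70)·ln(0.70) = 0.24967
  −(0.28)·ln(0.28) = 0.35643
Sum: 0.07824 + 0.24967 + 0.35643 = 0.6843 nats.

0.6843 nats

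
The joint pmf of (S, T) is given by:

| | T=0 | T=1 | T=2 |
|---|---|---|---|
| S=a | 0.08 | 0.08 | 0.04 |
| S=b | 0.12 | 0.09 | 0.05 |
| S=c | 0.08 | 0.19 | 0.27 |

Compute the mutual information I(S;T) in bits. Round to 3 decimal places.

0.104 bits

Marginals: p(S) = (0.2000, 0.2600, 0.5400), p(T) = (0.2800, 0.3600, 0.3600).
I(S;T) = H(S) + H(T) − H(S,T).
H(S) = 1.4497, H(T) = 1.5755, H(S,T) = 2.9213.
I(S;T) = 1.4497 + 1.5755 − 2.9213 = 0.104 bits.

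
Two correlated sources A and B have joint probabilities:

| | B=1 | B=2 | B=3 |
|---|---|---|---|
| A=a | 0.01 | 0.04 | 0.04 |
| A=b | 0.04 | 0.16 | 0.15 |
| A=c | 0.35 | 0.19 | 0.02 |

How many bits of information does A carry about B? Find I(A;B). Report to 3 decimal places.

0.287 bits

Marginals: p(A) = (0.0900, 0.3500, 0.5600), p(B) = (0.4000, 0.3900, 0.2100).
I(A;B) = H(A) + H(B) − H(A,B).
H(A) = 1.3112, H(B) = 1.5314, H(A,B) = 2.5555.
I(A;B) = 1.3112 + 1.5314 − 2.5555 = 0.287 bits.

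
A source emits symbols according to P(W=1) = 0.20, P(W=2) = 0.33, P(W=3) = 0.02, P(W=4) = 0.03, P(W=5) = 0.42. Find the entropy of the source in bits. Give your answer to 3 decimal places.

H(W) = −Σ p·log₂ p.
  −(0.20)·log₂(0.20) = 0.4644
  −(0.33)·log₂(0.33) = 0.5278
  −(0.02)·log₂(0.02) = 0.1129
  −(0.03)·log₂(0.03) = 0.1518
  −(0.42)·log₂(0.42) = 0.5256
Sum: 0.4644 + 0.5278 + 0.1129 + 0.1518 + 0.5256 = 1.782 bits.

1.782 bits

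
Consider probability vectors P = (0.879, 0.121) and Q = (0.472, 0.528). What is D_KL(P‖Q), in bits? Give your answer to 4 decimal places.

0.5313 bits

D(P‖Q) = Σ p·log₂(p/q).
  0.879·log₂(0.879/0.472) = 0.78853
  0.121·log₂(0.121/0.528) = -0.25719
D(P‖Q) = 0.5313 bits.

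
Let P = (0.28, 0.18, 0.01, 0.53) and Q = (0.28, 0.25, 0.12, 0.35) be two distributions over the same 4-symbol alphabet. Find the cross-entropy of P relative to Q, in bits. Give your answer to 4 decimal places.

1.7075 bits

H(P,Q) = −Σ p·log₂ q.
  −0.28·log₂(0.28) = 0.51422
  −0.18·log₂(0.25) = 0.36000
  −0.01·log₂(0.12) = 0.03059
  −0.53·log₂(0.35) = 0.80272
H(P,Q) = 1.7075 bits.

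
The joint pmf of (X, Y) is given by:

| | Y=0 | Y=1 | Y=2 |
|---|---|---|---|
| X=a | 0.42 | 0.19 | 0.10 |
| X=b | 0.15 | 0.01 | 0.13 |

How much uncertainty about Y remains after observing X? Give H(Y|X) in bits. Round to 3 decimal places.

Chain rule: H(Y|X) = H(X,Y) − H(X).
Marginals: p(X) = (0.7100, 0.2900), p(Y) = (0.5700, 0.2000, 0.2300).
H(X,Y) = 2.1727 bits; H(X) = 0.8687 bits.
H(Y|X) = 2.1727 − 0.8687 = 1.304 bits.

1.304 bits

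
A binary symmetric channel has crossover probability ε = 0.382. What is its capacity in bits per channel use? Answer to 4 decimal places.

0.0406 bits

Binary symmetric channel: C = 1 − h₂(ε) where h₂ is the binary entropy function.
h₂(0.382) = −0.382·log₂0.382 − 0.618·log₂0.618 = 0.9594.
C = 1 − 0.9594 = 0.0406 bits per channel use.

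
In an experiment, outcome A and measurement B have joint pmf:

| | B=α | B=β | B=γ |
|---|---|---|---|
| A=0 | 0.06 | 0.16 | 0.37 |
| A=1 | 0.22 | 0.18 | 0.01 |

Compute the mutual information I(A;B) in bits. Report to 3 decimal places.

0.361 bits

Marginals: p(A) = (0.5900, 0.4100), p(B) = (0.2800, 0.3400, 0.3800).
I(A;B) = Σ p(x,y)·log₂[p(x,y)/(p(x)p(y))].
  (0,α): 0.06·log₂(0.3632) = -0.0877
  (0,β): 0.16·log₂(0.7976) = -0.0522
  (0,γ): 0.37·log₂(1.6503) = 0.2674
  (1,α): 0.22·log₂(1.9164) = 0.2064
  (1,β): 0.18·log₂(1.2912) = 0.0664
  (1,γ): 0.01·log₂(0.0642) = -0.0396
Sum = 0.361 bits.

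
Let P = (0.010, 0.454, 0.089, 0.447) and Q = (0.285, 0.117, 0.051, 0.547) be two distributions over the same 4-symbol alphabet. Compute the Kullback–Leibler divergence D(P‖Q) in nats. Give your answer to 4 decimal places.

0.5414 nats

D(P‖Q) = Σ p·ln(p/q).
  0.010·ln(0.010/0.285) = -0.03350
  0.454·ln(0.454/0.117) = 0.61559
  0.089·ln(0.089/0.051) = 0.04956
  0.447·ln(0.447/0.547) = -0.09024
D(P‖Q) = 0.5414 nats.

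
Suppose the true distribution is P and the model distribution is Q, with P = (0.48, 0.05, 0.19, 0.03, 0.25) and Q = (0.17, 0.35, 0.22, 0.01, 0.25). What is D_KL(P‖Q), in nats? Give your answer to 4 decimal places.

D(P‖Q) = Σ p·ln(p/q).
  0.48·ln(0.48/0.17) = 0.49823
  0.05·ln(0.05/0.35) = -0.09730
  0.19·ln(0.19/0.22) = -0.02785
  0.03·ln(0.03/0.01) = 0.03296
  0.25·ln(0.25/0.25) = 0.00000
D(P‖Q) = 0.4060 nats.

0.4060 nats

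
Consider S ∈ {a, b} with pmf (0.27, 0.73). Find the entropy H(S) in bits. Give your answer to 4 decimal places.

0.8415 bits

H(S) = −Σ p·log₂ p.
  −(0.27)·log₂(0.27) = 0.51002
  −(0.73)·log₂(0.73) = 0.33144
Sum: 0.51002 + 0.33144 = 0.8415 bits.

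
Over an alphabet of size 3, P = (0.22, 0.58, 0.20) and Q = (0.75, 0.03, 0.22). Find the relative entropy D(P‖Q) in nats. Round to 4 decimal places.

1.4290 nats

D(P‖Q) = Σ p·ln(p/q).
  0.22·ln(0.22/0.75) = -0.26982
  0.58·ln(0.58/0.03) = 1.71786
  0.20·ln(0.20/0.22) = -0.01906
D(P‖Q) = 1.4290 nats.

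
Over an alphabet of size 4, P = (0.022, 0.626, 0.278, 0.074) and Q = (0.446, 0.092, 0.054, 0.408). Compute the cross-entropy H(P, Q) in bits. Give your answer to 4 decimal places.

H(P,Q) = −Σ p·log₂ q.
  −0.022·log₂(0.446) = 0.02563
  −0.626·log₂(0.092) = 2.15483
  −0.278·log₂(0.054) = 1.17063
  −0.074·log₂(0.408) = 0.09571
H(P,Q) = 3.4468 bits.

3.4468 bits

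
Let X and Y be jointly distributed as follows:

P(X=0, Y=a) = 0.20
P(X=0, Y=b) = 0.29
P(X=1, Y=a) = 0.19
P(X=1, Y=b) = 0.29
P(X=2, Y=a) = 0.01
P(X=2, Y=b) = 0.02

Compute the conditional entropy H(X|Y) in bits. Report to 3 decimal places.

Marginals: p(X) = (0.4900, 0.4800, 0.0300), p(Y) = (0.4000, 0.6000).
H(X|Y) = Σ p(Y) · H(X|Y=·).
  Y=a: p=0.4000, H(X|Y=a) = 1.1432
  Y=b: p=0.6000, H(X|Y=b) = 1.1775
Weighted sum = 1.164 bits.

1.164 bits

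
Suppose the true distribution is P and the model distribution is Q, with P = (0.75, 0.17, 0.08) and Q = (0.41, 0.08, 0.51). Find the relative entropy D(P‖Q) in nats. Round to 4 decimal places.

D(P‖Q) = Σ p·ln(p/q).
  0.75·ln(0.75/0.41) = 0.45294
  0.17·ln(0.17/0.08) = 0.12814
  0.08·ln(0.08/0.51) = -0.14819
D(P‖Q) = 0.4329 nats.

0.4329 nats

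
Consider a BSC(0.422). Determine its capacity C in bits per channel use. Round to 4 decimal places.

Binary symmetric channel: C = 1 − h₂(ε) where h₂ is the binary entropy function.
h₂(0.422) = −0.422·log₂0.422 − 0.578·log₂0.578 = 0.9824.
C = 1 − 0.9824 = 0.0176 bits per channel use.

0.0176 bits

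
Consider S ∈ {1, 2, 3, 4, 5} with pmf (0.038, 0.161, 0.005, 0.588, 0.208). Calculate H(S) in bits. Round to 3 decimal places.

1.563 bits

H(S) = −Σ p·log₂ p.
  −(0.038)·log₂(0.038) = 0.1793
  −(0.161)·log₂(0.161) = 0.4242
  −(0.005)·log₂(0.005) = 0.0382
  −(0.588)·log₂(0.588) = 0.4505
  −(0.208)·log₂(0.208) = 0.4712
Sum: 0.1793 + 0.4242 + 0.0382 + 0.4505 + 0.4712 = 1.563 bits.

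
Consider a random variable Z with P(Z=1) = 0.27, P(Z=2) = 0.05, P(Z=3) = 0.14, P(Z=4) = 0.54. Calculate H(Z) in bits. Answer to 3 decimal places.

H(Z) = −Σ p·log₂ p.
  −(0.27)·log₂(0.27) = 0.5100
  −(0.05)·log₂(0.05) = 0.2161
  −(0.14)·log₂(0.14) = 0.3971
  −(0.54)·log₂(0.54) = 0.4800
Sum: 0.5100 + 0.2161 + 0.3971 + 0.4800 = 1.603 bits.

1.603 bits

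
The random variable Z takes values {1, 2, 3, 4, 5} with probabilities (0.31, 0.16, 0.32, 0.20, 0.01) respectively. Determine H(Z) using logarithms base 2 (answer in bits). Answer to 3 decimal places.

H(Z) = −Σ p·log₂ p.
  −(0.31)·log₂(0.31) = 0.5238
  −(0.16)·log₂(0.16) = 0.4230
  −(0.32)·log₂(0.32) = 0.5260
  −(0.20)·log₂(0.20) = 0.4644
  −(0.01)·log₂(0.01) = 0.0664
Sum: 0.5238 + 0.4230 + 0.5260 + 0.4644 + 0.0664 = 2.004 bits.

2.004 bits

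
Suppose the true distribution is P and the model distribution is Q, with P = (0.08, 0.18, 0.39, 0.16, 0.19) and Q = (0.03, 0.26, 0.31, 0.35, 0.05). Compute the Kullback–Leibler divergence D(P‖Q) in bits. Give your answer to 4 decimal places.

D(P‖Q) = Σ p·log₂(p/q).
  0.08·log₂(0.08/0.03) = 0.11320
  0.18·log₂(0.18/0.26) = -0.09549
  0.39·log₂(0.39/0.31) = 0.12917
  0.16·log₂(0.16/0.35) = -0.18069
  0.19·log₂(0.19/0.05) = 0.36594
D(P‖Q) = 0.3321 bits.

0.3321 bits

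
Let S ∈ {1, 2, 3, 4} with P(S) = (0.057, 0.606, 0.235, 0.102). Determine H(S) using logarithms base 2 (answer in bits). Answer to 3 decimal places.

1.500 bits

H(S) = −Σ p·log₂ p.
  −(0.057)·log₂(0.057) = 0.2356
  −(0.606)·log₂(0.606) = 0.4379
  −(0.235)·log₂(0.235) = 0.4910
  −(0.102)·log₂(0.102) = 0.3359
Sum: 0.2356 + 0.4379 + 0.4910 + 0.3359 = 1.500 bits.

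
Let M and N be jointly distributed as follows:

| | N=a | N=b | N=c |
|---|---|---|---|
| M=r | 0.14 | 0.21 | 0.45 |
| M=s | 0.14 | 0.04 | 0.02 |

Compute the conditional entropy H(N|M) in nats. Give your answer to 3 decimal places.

0.944 nats

Marginals: p(M) = (0.8000, 0.2000), p(N) = (0.2800, 0.2500, 0.4700).
H(N|M) = Σ p(M) · H(N|M=·).
  M=r: p=0.8000, H(N|M=r) = 0.9798
  M=s: p=0.2000, H(N|M=s) = 0.8018
Weighted sum = 0.944 nats.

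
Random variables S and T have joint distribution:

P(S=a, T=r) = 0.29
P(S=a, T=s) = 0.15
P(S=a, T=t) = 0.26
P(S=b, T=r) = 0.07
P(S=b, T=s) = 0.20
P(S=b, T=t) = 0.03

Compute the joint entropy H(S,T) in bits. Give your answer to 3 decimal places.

2.318 bits

H(S,T) = −Σ p(x,y)·log₂ p(x,y) over all 6 cells.
  cell (a,r): −0.29·log₂0.29 = 0.5179
  cell (a,s): −0.15·log₂0.15 = 0.4105
  cell (a,t): −0.26·log₂0.26 = 0.5053
  cell (b,r): −0.07·log₂0.07 = 0.2686
  cell (b,s): −0.20·log₂0.20 = 0.4644
  cell (b,t): −0.03·log₂0.03 = 0.1518
Sum = 2.318 bits.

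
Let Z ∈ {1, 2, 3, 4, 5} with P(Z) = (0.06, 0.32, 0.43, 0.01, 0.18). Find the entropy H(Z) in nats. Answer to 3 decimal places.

H(Z) = −Σ p·ln p.
  −(0.06)·ln(0.06) = 0.1688
  −(0.32)·ln(0.32) = 0.3646
  −(0.43)·ln(0.43) = 0.3629
  −(0.01)·ln(0.01) = 0.0461
  −(0.18)·ln(0.18) = 0.3087
Sum: 0.1688 + 0.3646 + 0.3629 + 0.0461 + 0.3087 = 1.251 nats.

1.251 nats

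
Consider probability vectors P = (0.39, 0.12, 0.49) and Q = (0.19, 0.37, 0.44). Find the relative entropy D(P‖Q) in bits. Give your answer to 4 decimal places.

0.2858 bits

D(P‖Q) = Σ p·log₂(p/q).
  0.39·log₂(0.39/0.19) = 0.40462
  0.12·log₂(0.12/0.37) = -0.19494
  0.49·log₂(0.49/0.44) = 0.07609
D(P‖Q) = 0.2858 bits.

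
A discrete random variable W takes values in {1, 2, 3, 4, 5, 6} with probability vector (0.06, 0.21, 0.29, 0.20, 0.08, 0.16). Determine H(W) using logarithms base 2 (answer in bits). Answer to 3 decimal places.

H(W) = −Σ p·log₂ p.
  −(0.06)·log₂(0.06) = 0.2435
  −(0.21)·log₂(0.21) = 0.4728
  −(0.29)·log₂(0.29) = 0.5179
  −(0.20)·log₂(0.20) = 0.4644
  −(0.08)·log₂(0.08) = 0.2915
  −(0.16)·log₂(0.16) = 0.4230
Sum: 0.2435 + 0.4728 + 0.5179 + 0.4644 + 0.2915 + 0.4230 = 2.413 bits.

2.413 bits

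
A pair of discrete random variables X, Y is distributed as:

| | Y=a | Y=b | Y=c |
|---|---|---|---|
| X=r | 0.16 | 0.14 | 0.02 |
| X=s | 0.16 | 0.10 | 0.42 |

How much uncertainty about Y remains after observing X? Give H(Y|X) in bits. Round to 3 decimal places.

1.309 bits

Marginals: p(X) = (0.3200, 0.6800), p(Y) = (0.3200, 0.2400, 0.4400).
H(Y|X) = Σ p(X) · H(Y|X=·).
  X=r: p=0.3200, H(Y|X=r) = 1.2718
  X=s: p=0.6800, H(Y|X=s) = 1.3272
Weighted sum = 1.309 bits.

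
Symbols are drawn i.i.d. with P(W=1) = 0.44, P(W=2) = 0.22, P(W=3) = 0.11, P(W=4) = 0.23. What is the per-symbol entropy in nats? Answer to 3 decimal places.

H(W) = −Σ p·ln p.
  −(0.44)·ln(0.44) = 0.3612
  −(0.22)·ln(0.22) = 0.3331
  −(0.11)·ln(0.11) = 0.2428
  −(0.23)·ln(0.23) = 0.3380
Sum: 0.3612 + 0.3331 + 0.2428 + 0.3380 = 1.275 nats.

1.275 nats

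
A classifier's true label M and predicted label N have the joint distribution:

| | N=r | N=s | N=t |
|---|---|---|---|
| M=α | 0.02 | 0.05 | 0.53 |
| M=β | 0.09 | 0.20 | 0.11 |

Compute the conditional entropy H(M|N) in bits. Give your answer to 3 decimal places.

0.679 bits

Marginals: p(M) = (0.6000, 0.4000), p(N) = (0.1100, 0.2500, 0.6400).
H(M|N) = Σ p(N) · H(M|N=·).
  N=r: p=0.1100, H(M|N=r) = 0.6840
  N=s: p=0.2500, H(M|N=s) = 0.7219
  N=t: p=0.6400, H(M|N=t) = 0.6620
Weighted sum = 0.679 bits.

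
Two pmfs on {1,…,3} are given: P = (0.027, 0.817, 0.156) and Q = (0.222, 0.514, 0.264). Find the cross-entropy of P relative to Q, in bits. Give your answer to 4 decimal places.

H(P,Q) = −Σ p·log₂ q.
  −0.027·log₂(0.222) = 0.05863
  −0.817·log₂(0.514) = 0.78445
  −0.156·log₂(0.264) = 0.29974
H(P,Q) = 1.1428 bits.

1.1428 bits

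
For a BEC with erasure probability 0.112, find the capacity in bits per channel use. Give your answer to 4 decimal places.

Binary erasure channel: capacity C = 1 − ε.
C = 1 − 0.112 = 0.8880 bits per channel use.

0.8880 bits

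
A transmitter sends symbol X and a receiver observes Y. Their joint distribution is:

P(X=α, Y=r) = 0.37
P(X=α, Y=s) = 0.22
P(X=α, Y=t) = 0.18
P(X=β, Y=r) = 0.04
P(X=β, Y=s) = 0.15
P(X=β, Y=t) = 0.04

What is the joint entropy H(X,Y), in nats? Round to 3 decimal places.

H(X,Y) = −Σ p(x,y)·ln p(x,y) over all 6 cells.
  cell (α,r): −0.37·ln0.37 = 0.3679
  cell (α,s): −0.22·ln0.22 = 0.3331
  cell (α,t): −0.18·ln0.18 = 0.3087
  cell (β,r): −0.04·ln0.04 = 0.1288
  cell (β,s): −0.15·ln0.15 = 0.2846
  cell (β,t): −0.04·ln0.04 = 0.1288
Sum = 1.552 nats.

1.552 nats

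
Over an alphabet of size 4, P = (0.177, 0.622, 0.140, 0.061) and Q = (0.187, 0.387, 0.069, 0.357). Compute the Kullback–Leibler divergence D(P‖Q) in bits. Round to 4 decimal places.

D(P‖Q) = Σ p·log₂(p/q).
  0.177·log₂(0.177/0.187) = -0.01403
  0.622·log₂(0.622/0.387) = 0.42581
  0.140·log₂(0.140/0.069) = 0.14291
  0.061·log₂(0.061/0.357) = -0.15549
D(P‖Q) = 0.3992 bits.

0.3992 bits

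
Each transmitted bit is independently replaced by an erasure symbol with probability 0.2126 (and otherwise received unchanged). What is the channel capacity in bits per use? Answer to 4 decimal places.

Binary erasure channel: capacity C = 1 − ε.
C = 1 − 0.2126 = 0.7874 bits per channel use.

0.7874 bits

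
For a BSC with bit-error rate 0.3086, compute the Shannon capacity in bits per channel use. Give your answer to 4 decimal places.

0.1084 bits

Binary symmetric channel: C = 1 − h₂(ε) where h₂ is the binary entropy function.
h₂(0.3086) = −0.3086·log₂0.3086 − 0.6914·log₂0.6914 = 0.8916.
C = 1 − 0.8916 = 0.1084 bits per channel use.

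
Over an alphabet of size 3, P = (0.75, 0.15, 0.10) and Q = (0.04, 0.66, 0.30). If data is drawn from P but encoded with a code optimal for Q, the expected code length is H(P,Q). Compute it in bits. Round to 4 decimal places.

3.7465 bits

H(P,Q) = −Σ p·log₂ q.
  −0.75·log₂(0.04) = 3.48289
  −0.15·log₂(0.66) = 0.08992
  −0.10·log₂(0.30) = 0.17370
H(P,Q) = 3.7465 bits.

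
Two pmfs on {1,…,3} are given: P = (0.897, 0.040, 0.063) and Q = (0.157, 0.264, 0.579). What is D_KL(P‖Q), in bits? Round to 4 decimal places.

1.9449 bits

D(P‖Q) = Σ p·log₂(p/q).
  0.897·log₂(0.897/0.157) = 2.25537
  0.040·log₂(0.040/0.264) = -0.10890
  0.063·log₂(0.063/0.579) = -0.20161
D(P‖Q) = 1.9449 bits.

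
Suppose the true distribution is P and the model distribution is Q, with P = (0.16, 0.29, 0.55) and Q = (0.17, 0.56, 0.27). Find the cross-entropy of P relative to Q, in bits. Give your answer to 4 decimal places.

H(P,Q) = −Σ p·log₂ q.
  −0.16·log₂(0.17) = 0.40902
  −0.29·log₂(0.56) = 0.24259
  −0.55·log₂(0.27) = 1.03893
H(P,Q) = 1.6905 bits.

1.6905 bits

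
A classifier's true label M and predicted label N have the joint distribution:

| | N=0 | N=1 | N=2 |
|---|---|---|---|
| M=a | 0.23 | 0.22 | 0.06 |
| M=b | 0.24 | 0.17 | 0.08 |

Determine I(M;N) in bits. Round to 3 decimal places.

Marginals: p(M) = (0.5100, 0.4900), p(N) = (0.4700, 0.3900, 0.1400).
I(M;N) = H(M) + H(N) − H(M,N).
H(M) = 0.9997, H(N) = 1.4389, H(M,N) = 2.4320.
I(M;N) = 0.9997 + 1.4389 − 2.4320 = 0.007 bits.

0.007 bits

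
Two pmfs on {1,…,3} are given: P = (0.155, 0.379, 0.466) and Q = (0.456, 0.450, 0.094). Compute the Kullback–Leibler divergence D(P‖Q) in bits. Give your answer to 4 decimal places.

0.7411 bits

D(P‖Q) = Σ p·log₂(p/q).
  0.155·log₂(0.155/0.456) = -0.24130
  0.379·log₂(0.379/0.450) = -0.09389
  0.466·log₂(0.466/0.094) = 1.07627
D(P‖Q) = 0.7411 bits.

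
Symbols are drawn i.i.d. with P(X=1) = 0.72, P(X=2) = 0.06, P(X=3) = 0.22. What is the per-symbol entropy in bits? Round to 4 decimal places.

1.0653 bits

H(X) = −Σ p·log₂ p.
  −(0.72)·log₂(0.72) = 0.34123
  −(0.06)·log₂(0.06) = 0.24353
  −(0.22)·log₂(0.22) = 0.48057
Sum: 0.34123 + 0.24353 + 0.48057 = 1.0653 bits.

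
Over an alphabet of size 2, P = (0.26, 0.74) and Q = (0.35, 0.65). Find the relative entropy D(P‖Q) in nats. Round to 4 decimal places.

0.0187 nats

D(P‖Q) = Σ p·ln(p/q).
  0.26·ln(0.26/0.35) = -0.07729
  0.74·ln(0.74/0.65) = 0.09596
D(P‖Q) = 0.0187 nats.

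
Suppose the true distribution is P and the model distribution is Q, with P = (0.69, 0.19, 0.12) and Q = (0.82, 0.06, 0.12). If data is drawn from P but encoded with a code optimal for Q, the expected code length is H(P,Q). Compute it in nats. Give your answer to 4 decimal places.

H(P,Q) = −Σ p·ln q.
  −0.69·ln(0.82) = 0.13693
  −0.19·ln(0.06) = 0.53455
  −0.12·ln(0.12) = 0.25443
H(P,Q) = 0.9259 nats.

0.9259 nats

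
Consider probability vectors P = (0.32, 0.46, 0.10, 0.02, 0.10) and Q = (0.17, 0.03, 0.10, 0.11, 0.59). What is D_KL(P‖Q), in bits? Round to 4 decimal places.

D(P‖Q) = Σ p·log₂(p/q).
  0.32·log₂(0.32/0.17) = 0.29201
  0.46·log₂(0.46/0.03) = 1.81176
  0.10·log₂(0.10/0.10) = 0.00000
  0.02·log₂(0.02/0.11) = -0.04919
  0.10·log₂(0.10/0.59) = -0.25607
D(P‖Q) = 1.7985 bits.

1.7985 bits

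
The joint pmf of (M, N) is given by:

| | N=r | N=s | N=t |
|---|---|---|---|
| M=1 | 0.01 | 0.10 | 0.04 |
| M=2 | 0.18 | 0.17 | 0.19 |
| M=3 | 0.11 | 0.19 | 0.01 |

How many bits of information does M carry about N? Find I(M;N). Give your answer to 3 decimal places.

0.153 bits

Marginals: p(M) = (0.1500, 0.5400, 0.3100), p(N) = (0.3000, 0.4600, 0.2400).
I(M;N) = Σ p(x,y)·log₂[p(x,y)/(p(x)p(y))].
  (1,r): 0.01·log₂(0.2222) = -0.0217
  (1,s): 0.10·log₂(1.4493) = 0.0535
  (1,t): 0.04·log₂(1.1111) = 0.0061
  (2,r): 0.18·log₂(1.1111) = 0.0274
  (2,s): 0.17·log₂(0.6844) = -0.0930
  (2,t): 0.19·log₂(1.4660) = 0.1049
  (3,r): 0.11·log₂(1.1828) = 0.0266
  (3,s): 0.19·log₂(1.3324) = 0.0787
  (3,t): 0.01·log₂(0.1344) = -0.0290
Sum = 0.153 bits.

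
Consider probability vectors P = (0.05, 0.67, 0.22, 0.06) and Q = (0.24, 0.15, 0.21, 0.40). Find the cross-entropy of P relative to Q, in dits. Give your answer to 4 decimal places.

0.7560 dits

H(P,Q) = −Σ p·log₁₀ q.
  −0.05·log₁₀(0.24) = 0.03099
  −0.67·log₁₀(0.15) = 0.55202
  −0.22·log₁₀(0.21) = 0.14911
  −0.06·log₁₀(0.40) = 0.02388
H(P,Q) = 0.7560 dits.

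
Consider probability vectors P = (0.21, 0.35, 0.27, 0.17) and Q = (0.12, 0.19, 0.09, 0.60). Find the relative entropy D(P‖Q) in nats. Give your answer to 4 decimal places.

0.4136 nats

D(P‖Q) = Σ p·ln(p/q).
  0.21·ln(0.21/0.12) = 0.11752
  0.35·ln(0.35/0.19) = 0.21382
  0.27·ln(0.27/0.09) = 0.29663
  0.17·ln(0.17/0.60) = -0.21439
D(P‖Q) = 0.4136 nats.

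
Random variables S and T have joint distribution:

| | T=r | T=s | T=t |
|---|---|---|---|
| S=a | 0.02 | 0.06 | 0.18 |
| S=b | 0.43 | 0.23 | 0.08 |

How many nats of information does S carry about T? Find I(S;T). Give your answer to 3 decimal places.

0.183 nats

Marginals: p(S) = (0.2600, 0.7400), p(T) = (0.4500, 0.2900, 0.2600).
I(S;T) = Σ p(x,y)·ln[p(x,y)/(p(x)p(y))].
  (a,r): 0.02·ln(0.1709) = -0.0353
  (a,s): 0.06·ln(0.7958) = -0.0137
  (a,t): 0.18·ln(2.6627) = 0.1763
  (b,r): 0.43·ln(1.2913) = 0.1099
  (b,s): 0.23·ln(1.0718) = 0.0159
  (b,t): 0.08·ln(0.4158) = -0.0702
Sum = 0.183 nats.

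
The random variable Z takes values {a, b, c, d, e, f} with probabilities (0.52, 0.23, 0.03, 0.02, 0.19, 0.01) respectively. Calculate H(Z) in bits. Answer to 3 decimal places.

1.765 bits

H(Z) = −Σ p·log₂ p.
  −(0.52)·log₂(0.52) = 0.4906
  −(0.23)·log₂(0.23) = 0.4877
  −(0.03)·log₂(0.03) = 0.1518
  −(0.02)·log₂(0.02) = 0.1129
  −(0.19)·log₂(0.19) = 0.4552
  −(0.01)·log₂(0.01) = 0.0664
Sum: 0.4906 + 0.4877 + 0.1518 + 0.1129 + 0.4552 + 0.0664 = 1.765 bits.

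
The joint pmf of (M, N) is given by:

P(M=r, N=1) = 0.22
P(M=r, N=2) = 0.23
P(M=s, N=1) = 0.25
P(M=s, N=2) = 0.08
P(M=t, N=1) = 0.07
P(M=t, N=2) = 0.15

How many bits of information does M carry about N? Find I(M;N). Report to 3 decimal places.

Marginals: p(M) = (0.4500, 0.3300, 0.2200), p(N) = (0.5400, 0.4600).
I(M;N) = Σ p(x,y)·log₂[p(x,y)/(p(x)p(y))].
  (r,1): 0.22·log₂(0.9053) = -0.0316
  (r,2): 0.23·log₂(1.1111) = 0.0350
  (s,1): 0.25·log₂(1.4029) = 0.1221
  (s,2): 0.08·log₂(0.5270) = -0.0739
  (t,1): 0.07·log₂(0.5892) = -0.0534
  (t,2): 0.15·log₂(1.4822) = 0.0852
Sum = 0.083 bits.

0.083 bits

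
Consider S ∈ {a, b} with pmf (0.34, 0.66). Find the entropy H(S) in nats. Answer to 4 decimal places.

0.6410 nats

H(S) = −Σ p·ln p.
  −(0.34)·ln(0.34) = 0.36680
  −(0.66)·ln(0.66) = 0.27424
Sum: 0.36680 + 0.27424 = 0.6410 nats.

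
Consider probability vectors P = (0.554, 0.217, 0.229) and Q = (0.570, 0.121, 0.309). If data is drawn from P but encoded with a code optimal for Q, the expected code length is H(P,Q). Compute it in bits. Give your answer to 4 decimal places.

H(P,Q) = −Σ p·log₂ q.
  −0.554·log₂(0.570) = 0.44928
  −0.217·log₂(0.121) = 0.66118
  −0.229·log₂(0.309) = 0.38800
H(P,Q) = 1.4985 bits.

1.4985 bits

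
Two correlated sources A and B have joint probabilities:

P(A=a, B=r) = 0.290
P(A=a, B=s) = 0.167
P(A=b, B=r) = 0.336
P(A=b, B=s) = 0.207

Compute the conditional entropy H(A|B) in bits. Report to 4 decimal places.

0.9945 bits

Chain rule: H(A|B) = H(A,B) − H(B).
Marginals: p(A) = (0.4570, 0.5430), p(B) = (0.6260, 0.3740).
H(A,B) = 1.9482 bits; H(B) = 0.9537 bits.
H(A|B) = 1.9482 − 0.9537 = 0.9945 bits.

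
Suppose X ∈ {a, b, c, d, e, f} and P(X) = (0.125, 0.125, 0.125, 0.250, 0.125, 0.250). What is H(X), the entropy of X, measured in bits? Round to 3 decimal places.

2.500 bits

H(X) = −Σ p·log₂ p.
  −(0.125)·log₂(0.125) = 0.3750
  −(0.125)·log₂(0.125) = 0.3750
  −(0.125)·log₂(0.125) = 0.3750
  −(0.250)·log₂(0.250) = 0.5000
  −(0.125)·log₂(0.125) = 0.3750
  −(0.250)·log₂(0.250) = 0.5000
Sum: 0.3750 + 0.3750 + 0.3750 + 0.5000 + 0.3750 + 0.5000 = 2.500 bits.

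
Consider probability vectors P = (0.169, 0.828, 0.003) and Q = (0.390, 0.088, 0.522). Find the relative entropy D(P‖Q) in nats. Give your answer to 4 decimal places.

1.6993 nats

D(P‖Q) = Σ p·ln(p/q).
  0.169·ln(0.169/0.390) = -0.14133
  0.828·ln(0.828/0.088) = 1.85611
  0.003·ln(0.003/0.522) = -0.01548
D(P‖Q) = 1.6993 nats.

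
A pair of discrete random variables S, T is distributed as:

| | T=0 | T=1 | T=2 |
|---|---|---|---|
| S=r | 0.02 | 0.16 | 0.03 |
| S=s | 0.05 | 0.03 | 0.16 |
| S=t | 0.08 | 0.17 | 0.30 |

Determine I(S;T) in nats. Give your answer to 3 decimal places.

0.112 nats

Marginals: p(S) = (0.2100, 0.2400, 0.5500), p(T) = (0.1500, 0.3600, 0.4900).
I(S;T) = H(S) + H(T) − H(S,T).
H(S) = 0.9991, H(T) = 1.0019, H(S,T) = 1.8893.
I(S;T) = 0.9991 + 1.0019 − 1.8893 = 0.112 nats.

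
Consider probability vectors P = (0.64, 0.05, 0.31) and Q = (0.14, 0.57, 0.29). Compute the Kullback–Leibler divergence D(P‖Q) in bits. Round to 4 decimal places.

1.2576 bits

D(P‖Q) = Σ p·log₂(p/q).
  0.64·log₂(0.64/0.14) = 1.40329
  0.05·log₂(0.05/0.57) = -0.17555
  0.31·log₂(0.31/0.29) = 0.02983
D(P‖Q) = 1.2576 bits.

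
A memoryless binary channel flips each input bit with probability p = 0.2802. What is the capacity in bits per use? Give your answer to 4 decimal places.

0.1443 bits

Binary symmetric channel: C = 1 − h₂(ε) where h₂ is the binary entropy function.
h₂(0.2802) = −0.2802·log₂0.2802 − 0.7198·log₂0.7198 = 0.8557.
C = 1 − 0.8557 = 0.1443 bits per channel use.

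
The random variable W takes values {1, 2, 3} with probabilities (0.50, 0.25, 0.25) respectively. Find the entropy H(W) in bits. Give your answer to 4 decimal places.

1.5000 bits

H(W) = −Σ p·log₂ p.
  −(0.50)·log₂(0.50) = 0.50000
  −(0.25)·log₂(0.25) = 0.50000
  −(0.25)·log₂(0.25) = 0.50000
Sum: 0.50000 + 0.50000 + 0.50000 = 1.5000 bits.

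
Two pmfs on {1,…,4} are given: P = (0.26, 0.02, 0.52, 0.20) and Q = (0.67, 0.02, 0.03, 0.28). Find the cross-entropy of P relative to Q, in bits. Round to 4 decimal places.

3.2610 bits

H(P,Q) = −Σ p·log₂ q.
  −0.26·log₂(0.67) = 0.15022
  −0.02·log₂(0.02) = 0.11288
  −0.52·log₂(0.03) = 2.63062
  −0.20·log₂(0.28) = 0.36730
H(P,Q) = 3.2610 bits.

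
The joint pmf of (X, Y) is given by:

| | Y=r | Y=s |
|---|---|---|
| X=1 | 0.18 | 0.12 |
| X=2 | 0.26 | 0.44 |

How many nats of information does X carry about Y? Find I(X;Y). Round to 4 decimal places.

Marginals: p(X) = (0.3000, 0.7000), p(Y) = (0.4400, 0.5600).
I(X;Y) = Σ p(x,y)·ln[p(x,y)/(p(x)p(y))].
  (1,r): 0.18·ln(1.3636) = 0.05583
  (1,s): 0.12·ln(0.7143) = -0.04038
  (2,r): 0.26·ln(0.8442) = -0.04405
  (2,s): 0.44·ln(1.1224) = 0.05083
Sum = 0.0222 nats.

0.0222 nats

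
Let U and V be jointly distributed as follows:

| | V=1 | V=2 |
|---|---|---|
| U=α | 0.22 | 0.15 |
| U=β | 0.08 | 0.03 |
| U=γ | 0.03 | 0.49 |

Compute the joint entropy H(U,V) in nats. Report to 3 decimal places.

H(U,V) = −Σ p(x,y)·ln p(x,y) over all 6 cells.
  cell (α,1): −0.22·ln0.22 = 0.3331
  cell (α,2): −0.15·ln0.15 = 0.2846
  cell (β,1): −0.08·ln0.08 = 0.2021
  cell (β,2): −0.03·ln0.03 = 0.1052
  cell (γ,1): −0.03·ln0.03 = 0.1052
  cell (γ,2): −0.49·ln0.49 = 0.3495
Sum = 1.380 nats.

1.380 nats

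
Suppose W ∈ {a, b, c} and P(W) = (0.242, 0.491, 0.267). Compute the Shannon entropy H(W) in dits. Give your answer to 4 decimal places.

H(W) = −Σ p·log₁₀ p.
  −(0.242)·log₁₀(0.242) = 0.14912
  −(0.491)·log₁₀(0.491) = 0.15168
  −(0.267)·log₁₀(0.267) = 0.15312
Sum: 0.14912 + 0.15168 + 0.15312 = 0.4539 dits.

0.4539 dits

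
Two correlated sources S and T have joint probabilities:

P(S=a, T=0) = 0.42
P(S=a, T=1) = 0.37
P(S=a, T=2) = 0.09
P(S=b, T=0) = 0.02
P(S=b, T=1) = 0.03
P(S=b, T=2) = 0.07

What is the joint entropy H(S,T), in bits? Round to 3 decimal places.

H(S,T) = −Σ p(x,y)·log₂ p(x,y) over all 6 cells.
  cell (a,0): −0.42·log₂0.42 = 0.5256
  cell (a,1): −0.37·log₂0.37 = 0.5307
  cell (a,2): −0.09·log₂0.09 = 0.3127
  cell (b,0): −0.02·log₂0.02 = 0.1129
  cell (b,1): −0.03·log₂0.03 = 0.1518
  cell (b,2): −0.07·log₂0.07 = 0.2686
Sum = 1.902 bits.

1.902 bits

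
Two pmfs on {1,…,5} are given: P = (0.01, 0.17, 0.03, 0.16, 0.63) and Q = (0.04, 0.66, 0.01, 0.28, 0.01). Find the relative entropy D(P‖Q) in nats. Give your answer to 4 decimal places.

2.3091 nats

D(P‖Q) = Σ p·ln(p/q).
  0.01·ln(0.01/0.04) = -0.01386
  0.17·ln(0.17/0.66) = -0.23060
  0.03·ln(0.03/0.01) = 0.03296
  0.16·ln(0.16/0.28) = -0.08954
  0.63·ln(0.63/0.01) = 2.61017
D(P‖Q) = 2.3091 nats.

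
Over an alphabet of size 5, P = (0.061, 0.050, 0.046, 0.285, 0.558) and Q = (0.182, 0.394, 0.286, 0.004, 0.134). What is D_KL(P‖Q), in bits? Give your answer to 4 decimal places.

D(P‖Q) = Σ p·log₂(p/q).
  0.061·log₂(0.061/0.182) = -0.09620
  0.050·log₂(0.050/0.394) = -0.14891
  0.046·log₂(0.046/0.286) = -0.12127
  0.285·log₂(0.285/0.004) = 1.75412
  0.558·log₂(0.558/0.134) = 1.14838
D(P‖Q) = 2.5361 bits.

2.5361 bits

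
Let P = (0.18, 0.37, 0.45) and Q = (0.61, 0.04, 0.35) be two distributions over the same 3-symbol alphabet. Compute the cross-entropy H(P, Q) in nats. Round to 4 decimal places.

1.7524 nats

H(P,Q) = −Σ p·ln q.
  −0.18·ln(0.61) = 0.08897
  −0.37·ln(0.04) = 1.19098
  −0.45·ln(0.35) = 0.47242
H(P,Q) = 1.7524 nats.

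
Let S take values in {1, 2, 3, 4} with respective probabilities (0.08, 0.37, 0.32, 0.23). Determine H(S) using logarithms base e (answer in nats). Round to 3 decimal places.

H(S) = −Σ p·ln p.
  −(0.08)·ln(0.08) = 0.2021
  −(0.37)·ln(0.37) = 0.3679
  −(0.32)·ln(0.32) = 0.3646
  −(0.23)·ln(0.23) = 0.3380
Sum: 0.2021 + 0.3679 + 0.3646 + 0.3380 = 1.273 nats.

1.273 nats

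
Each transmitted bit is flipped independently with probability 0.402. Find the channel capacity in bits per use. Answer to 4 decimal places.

0.0279 bits

Binary symmetric channel: C = 1 − h₂(ε) where h₂ is the binary entropy function.
h₂(0.402) = −0.402·log₂0.402 − 0.598·log₂0.598 = 0.9721.
C = 1 − 0.9721 = 0.0279 bits per channel use.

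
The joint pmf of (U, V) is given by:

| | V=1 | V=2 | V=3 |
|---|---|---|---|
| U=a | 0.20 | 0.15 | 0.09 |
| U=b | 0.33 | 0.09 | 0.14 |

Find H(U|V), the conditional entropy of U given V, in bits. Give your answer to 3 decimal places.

0.958 bits

Chain rule: H(U|V) = H(U,V) − H(V).
Marginals: p(U) = (0.4400, 0.5600), p(V) = (0.5300, 0.2400, 0.2300).
H(U,V) = 2.4252 bits; H(V) = 1.4672 bits.
H(U|V) = 2.4252 − 1.4672 = 0.958 bits.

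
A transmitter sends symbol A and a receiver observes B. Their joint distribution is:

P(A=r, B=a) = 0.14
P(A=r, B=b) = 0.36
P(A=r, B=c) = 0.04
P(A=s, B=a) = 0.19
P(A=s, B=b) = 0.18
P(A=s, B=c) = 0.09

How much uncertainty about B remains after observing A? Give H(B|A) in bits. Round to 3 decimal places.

1.331 bits

Marginals: p(A) = (0.5400, 0.4600), p(B) = (0.3300, 0.5400, 0.1300).
H(B|A) = Σ p(A) · H(B|A=·).
  A=r: p=0.5400, H(B|A=r) = 1.1730
  A=s: p=0.4600, H(B|A=s) = 1.5171
Weighted sum = 1.331 bits.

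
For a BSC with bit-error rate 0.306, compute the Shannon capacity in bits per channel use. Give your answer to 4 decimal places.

0.1115 bits

Binary symmetric channel: C = 1 − h₂(ε) where h₂ is the binary entropy function.
h₂(0.306) = −0.306·log₂0.306 − 0.694·log₂0.694 = 0.8885.
C = 1 − 0.8885 = 0.1115 bits per channel use.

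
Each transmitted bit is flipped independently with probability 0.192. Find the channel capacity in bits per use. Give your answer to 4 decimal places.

Binary symmetric channel: C = 1 − h₂(ε) where h₂ is the binary entropy function.
h₂(0.192) = −0.192·log₂0.192 − 0.808·log₂0.808 = 0.7056.
C = 1 − 0.7056 = 0.2944 bits per channel use.

0.2944 bits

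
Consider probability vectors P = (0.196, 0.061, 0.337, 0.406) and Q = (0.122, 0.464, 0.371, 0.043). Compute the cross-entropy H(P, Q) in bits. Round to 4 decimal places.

2.9876 bits

H(P,Q) = −Σ p·log₂ q.
  −0.196·log₂(0.122) = 0.59487
  −0.061·log₂(0.464) = 0.06758
  −0.337·log₂(0.371) = 0.48208
  −0.406·log₂(0.043) = 1.84304
H(P,Q) = 2.9876 bits.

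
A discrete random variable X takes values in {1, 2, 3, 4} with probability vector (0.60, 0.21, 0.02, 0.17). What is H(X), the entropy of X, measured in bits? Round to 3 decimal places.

1.462 bits

H(X) = −Σ p·log₂ p.
  −(0.60)·log₂(0.60) = 0.4422
  −(0.21)·log₂(0.21) = 0.4728
  −(0.02)·log₂(0.02) = 0.1129
  −(0.17)·log₂(0.17) = 0.4346
Sum: 0.4422 + 0.4728 + 0.1129 + 0.4346 = 1.462 bits.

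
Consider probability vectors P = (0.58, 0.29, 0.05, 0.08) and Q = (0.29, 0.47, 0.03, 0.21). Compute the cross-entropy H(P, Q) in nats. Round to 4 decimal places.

H(P,Q) = −Σ p·ln q.
  −0.58·ln(0.29) = 0.71797
  −0.29·ln(0.47) = 0.21896
  −0.05·ln(0.03) = 0.17533
  −0.08·ln(0.21) = 0.12485
H(P,Q) = 1.2371 nats.

1.2371 nats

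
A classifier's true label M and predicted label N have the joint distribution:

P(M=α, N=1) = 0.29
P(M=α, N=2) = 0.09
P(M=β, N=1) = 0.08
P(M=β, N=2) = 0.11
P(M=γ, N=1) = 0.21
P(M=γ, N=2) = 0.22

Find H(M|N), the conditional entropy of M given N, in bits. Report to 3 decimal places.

1.444 bits

Chain rule: H(M|N) = H(M,N) − H(N).
Marginals: p(M) = (0.3800, 0.1900, 0.4300), p(N) = (0.5800, 0.4200).
H(M,N) = 2.4257 bits; H(N) = 0.9815 bits.
H(M|N) = 2.4257 − 0.9815 = 1.444 bits.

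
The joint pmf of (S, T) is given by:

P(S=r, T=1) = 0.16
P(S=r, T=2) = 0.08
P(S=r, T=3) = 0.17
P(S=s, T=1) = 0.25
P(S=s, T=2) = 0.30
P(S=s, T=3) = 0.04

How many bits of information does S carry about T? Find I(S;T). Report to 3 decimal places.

0.151 bits

Marginals: p(S) = (0.4100, 0.5900), p(T) = (0.4100, 0.3800, 0.2100).
I(S;T) = H(S) + H(T) − H(S,T).
H(S) = 0.9765, H(T) = 1.5307, H(S,T) = 2.3560.
I(S;T) = 0.9765 + 1.5307 − 2.3560 = 0.151 bits.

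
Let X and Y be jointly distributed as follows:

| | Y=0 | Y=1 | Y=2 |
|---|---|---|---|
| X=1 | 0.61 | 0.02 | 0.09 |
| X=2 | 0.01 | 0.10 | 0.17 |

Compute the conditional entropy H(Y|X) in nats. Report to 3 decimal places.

0.581 nats

Marginals: p(X) = (0.7200, 0.2800), p(Y) = (0.6200, 0.1200, 0.2600).
H(Y|X) = Σ p(X) · H(Y|X=·).
  X=1: p=0.7200, H(Y|X=1) = 0.4999
  X=2: p=0.2800, H(Y|X=2) = 0.7897
Weighted sum = 0.581 nats.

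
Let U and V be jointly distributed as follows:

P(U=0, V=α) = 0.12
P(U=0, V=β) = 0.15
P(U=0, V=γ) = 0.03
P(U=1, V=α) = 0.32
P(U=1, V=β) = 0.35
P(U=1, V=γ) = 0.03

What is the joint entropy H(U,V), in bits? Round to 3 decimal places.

2.137 bits

H(U,V) = −Σ p(x,y)·log₂ p(x,y) over all 6 cells.
  cell (0,α): −0.12·log₂0.12 = 0.3671
  cell (0,β): −0.15·log₂0.15 = 0.4105
  cell (0,γ): −0.03·log₂0.03 = 0.1518
  cell (1,α): −0.32·log₂0.32 = 0.5260
  cell (1,β): −0.35·log₂0.35 = 0.5301
  cell (1,γ): −0.03·log₂0.03 = 0.1518
Sum = 2.137 bits.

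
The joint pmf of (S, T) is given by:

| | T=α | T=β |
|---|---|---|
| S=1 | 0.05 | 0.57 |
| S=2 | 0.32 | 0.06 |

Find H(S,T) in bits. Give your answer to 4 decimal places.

H(S,T) = −Σ p(x,y)·log₂ p(x,y) over all 4 cells.
  cell (1,α): −0.05·log₂0.05 = 0.21610
  cell (1,β): −0.57·log₂0.57 = 0.46225
  cell (2,α): −0.32·log₂0.32 = 0.52603
  cell (2,β): −0.06·log₂0.06 = 0.24353
Sum = 1.4479 bits.

1.4479 bits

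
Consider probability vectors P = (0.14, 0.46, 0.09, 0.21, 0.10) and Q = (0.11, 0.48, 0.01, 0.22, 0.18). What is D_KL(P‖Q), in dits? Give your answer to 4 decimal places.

0.0623 dits

D(P‖Q) = Σ p·log₁₀(p/q).
  0.14·log₁₀(0.14/0.11) = 0.01466
  0.46·log₁₀(0.46/0.48) = -0.00850
  0.09·log₁₀(0.09/0.01) = 0.08588
  0.21·log₁₀(0.21/0.22) = -0.00424
  0.10·log₁₀(0.10/0.18) = -0.02553
D(P‖Q) = 0.0623 dits.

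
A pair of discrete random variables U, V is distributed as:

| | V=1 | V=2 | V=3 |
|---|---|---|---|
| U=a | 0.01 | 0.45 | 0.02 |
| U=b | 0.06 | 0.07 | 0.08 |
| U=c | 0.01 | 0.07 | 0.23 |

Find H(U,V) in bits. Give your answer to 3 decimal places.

H(U,V) = −Σ p(x,y)·log₂ p(x,y) over all 9 cells.
  cell (a,1): −0.01·log₂0.01 = 0.0664
  cell (a,2): −0.45·log₂0.45 = 0.5184
  cell (a,3): −0.02·log₂0.02 = 0.1129
  cell (b,1): −0.06·log₂0.06 = 0.2435
  cell (b,2): −0.07·log₂0.07 = 0.2686
  cell (b,3): −0.08·log₂0.08 = 0.2915
  cell (c,1): −0.01·log₂0.01 = 0.0664
  cell (c,2): −0.07·log₂0.07 = 0.2686
  cell (c,3): −0.23·log₂0.23 = 0.4877
Sum = 2.324 bits.

2.324 bits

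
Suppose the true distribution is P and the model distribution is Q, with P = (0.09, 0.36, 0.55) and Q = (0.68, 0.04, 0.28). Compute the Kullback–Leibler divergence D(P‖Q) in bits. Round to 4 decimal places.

D(P‖Q) = Σ p·log₂(p/q).
  0.09·log₂(0.09/0.68) = -0.26258
  0.36·log₂(0.36/0.04) = 1.14117
  0.55·log₂(0.55/0.28) = 0.53570
D(P‖Q) = 1.4143 bits.

1.4143 bits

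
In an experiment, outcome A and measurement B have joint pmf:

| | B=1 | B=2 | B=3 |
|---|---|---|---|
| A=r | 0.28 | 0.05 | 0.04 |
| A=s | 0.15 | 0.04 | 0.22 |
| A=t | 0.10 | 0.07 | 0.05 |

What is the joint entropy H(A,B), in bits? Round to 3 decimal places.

2.810 bits

H(A,B) = −Σ p(x,y)·log₂ p(x,y) over all 9 cells.
  cell (r,1): −0.28·log₂0.28 = 0.5142
  cell (r,2): −0.05·log₂0.05 = 0.2161
  cell (r,3): −0.04·log₂0.04 = 0.1858
  cell (s,1): −0.15·log₂0.15 = 0.4105
  cell (s,2): −0.04·log₂0.04 = 0.1858
  cell (s,3): −0.22·log₂0.22 = 0.4806
  cell (t,1): −0.10·log₂0.10 = 0.3322
  cell (t,2): −0.07·log₂0.07 = 0.2686
  cell (t,3): −0.05·log₂0.05 = 0.2161
Sum = 2.810 bits.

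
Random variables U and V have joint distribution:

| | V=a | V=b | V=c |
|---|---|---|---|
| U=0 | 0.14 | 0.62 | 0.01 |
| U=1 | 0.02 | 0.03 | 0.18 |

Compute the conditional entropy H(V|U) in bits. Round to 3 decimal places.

Chain rule: H(V|U) = H(U,V) − H(U).
Marginals: p(U) = (0.7700, 0.2300), p(V) = (0.1600, 0.6500, 0.1900).
H(U,V) = 1.6011 bits; H(U) = 0.7780 bits.
H(V|U) = 1.6011 − 0.7780 = 0.823 bits.

0.823 bits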